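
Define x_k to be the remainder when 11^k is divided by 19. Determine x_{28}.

We have x_0 = 1,  x_1 = 11,  x_2 = 7,  x_3 = 1.
The sequence repeats with period 3.
So x_{28} = x_{0 + ((28-0) mod 3)} = x_1 = 11.

11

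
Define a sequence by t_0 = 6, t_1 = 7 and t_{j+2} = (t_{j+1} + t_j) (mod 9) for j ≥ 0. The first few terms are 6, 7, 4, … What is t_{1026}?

Computing terms: t_0 = 6,  t_1 = 7,  t_2 = 4,  t_3 = 2,  t_4 = 6,  t_5 = 8,  t_6 = 5,  t_7 = 4,  t_8 = 0,  t_9 = 4,  t_{10} = 4,  t_{11} = 8,  t_{12} = 3,  t_{13} = 2,  t_{14} = 5,  t_{15} = 7,  t_{16} = 3,  t_{17} = 1,  t_{18} = 4,  t_{19} = 5,  t_{20} = 0,  t_{21} = 5,  t_{22} = 5,  t_{23} = 1,  t_{24} = 6,  t_{25} = 7.
The sequence repeats with period 24.
So t_{1026} = t_{0 + ((1026-0) mod 24)} = t_{18} = 4.

4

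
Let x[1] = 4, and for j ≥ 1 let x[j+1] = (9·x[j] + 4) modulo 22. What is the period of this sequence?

x[1] = 4, x[2] = 18, x[3] = 12, x[4] = 2, x[5] = 0, x[6] = 4.
The sequence repeats with period 5.

5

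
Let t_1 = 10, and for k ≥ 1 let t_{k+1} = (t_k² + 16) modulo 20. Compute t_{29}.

16

Computing terms: t_1 = 10, t_2 = 16, t_3 = 12, t_4 = 0, t_5 = 16.
Since t_5 = t_2 = 16, the sequence is eventually periodic: after a pre-period of length 1 it cycles with period 3.
For k ≥ 2, t_k depends only on (k - 2) mod 3. (29 - 2) mod 3 = 0, so t_{29} = t_2 = 16.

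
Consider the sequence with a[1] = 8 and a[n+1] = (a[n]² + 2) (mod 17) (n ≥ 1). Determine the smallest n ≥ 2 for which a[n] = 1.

5

Computing terms: a[1] = 8, a[2] = 15, a[3] = 6, a[4] = 4, a[5] = 1, a[6] = 3, a[7] = 11, a[8] = 4.
Since a[8] = a[4] = 4, the sequence is eventually periodic: after a pre-period of length 3 it cycles with period 4.
The value 1 first appears (with n ≥ 2) at a[5].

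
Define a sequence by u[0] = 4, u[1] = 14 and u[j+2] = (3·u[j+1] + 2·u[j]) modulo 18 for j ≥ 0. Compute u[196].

4

u[0] = 4; u[1] = 14; u[2] = 14; u[3] = 16; u[4] = 4; u[5] = 8; u[6] = 14; u[7] = 4; u[8] = 4; u[9] = 2; u[10] = 14; u[11] = 10; u[12] = 4; u[13] = 14.
Since (u[12], u[13]) = (u[0], u[1]) = (4, 14) (two consecutive terms determine the rest), the sequence is periodic with period 12.
So u[196] = u[0 + ((196-0) mod 12)] = u[4] = 4.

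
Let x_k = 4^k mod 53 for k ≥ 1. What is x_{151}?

25

x_1 = 4,  x_2 = 16,  x_3 = 11,  x_4 = 44,  x_5 = 17,  x_6 = 15,  x_7 = 7,  x_8 = 28,  x_9 = 6,  x_{10} = 24,  x_{11} = 43,  x_{12} = 13,  x_{13} = 52,  x_{14} = 49,  x_{15} = 37,  x_{16} = 42,  x_{17} = 9,  x_{18} = 36,  x_{19} = 38,  x_{20} = 46,  x_{21} = 25,  x_{22} = 47,  x_{23} = 29,  x_{24} = 10,  x_{25} = 40,  x_{26} = 1,  x_{27} = 4.
Since x_{27} = x_1 = 4, the sequence is periodic with period 26.
(151 - 1) mod 26 = 20, so x_{151} = x_{21} = 25.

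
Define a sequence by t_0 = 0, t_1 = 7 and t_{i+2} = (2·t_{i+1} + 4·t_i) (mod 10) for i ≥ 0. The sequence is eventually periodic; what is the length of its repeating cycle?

5

Computing terms: t_0 = 0, t_1 = 7, t_2 = 4, t_3 = 6, t_4 = 8, t_5 = 0, t_6 = 2, t_7 = 4, t_8 = 6.
Since (t_7, t_8) = (t_2, t_3) = (4, 6) (two consecutive terms determine the rest), the sequence is eventually periodic: after a pre-period of length 2 it cycles with period 5.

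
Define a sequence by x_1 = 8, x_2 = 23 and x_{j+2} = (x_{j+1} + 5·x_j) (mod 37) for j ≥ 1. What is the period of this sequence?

Listing terms: x_1 = 8, x_2 = 23, x_3 = 26, x_4 = 30, x_5 = 12, x_6 = 14, x_7 = 0, x_8 = 33, x_9 = 33, x_{10} = 13, x_{11} = 30, x_{12} = 21, x_{13} = 23, x_{14} = 17, x_{15} = 21, x_{16} = 32, x_{17} = 26, x_{18} = 1, x_{19} = 20, x_{20} = 25, x_{21} = 14, x_{22} = 28, x_{23} = 24, x_{24} = 16, x_{25} = 25, x_{26} = 31, x_{27} = 8, x_{28} = 15, x_{29} = 18, x_{30} = 19, x_{31} = 35, x_{32} = 19, x_{33} = 9, x_{34} = 30, x_{35} = 1, x_{36} = 3, x_{37} = 8, x_{38} = 23.
Since (x_{37}, x_{38}) = (x_1, x_2) = (8, 23) (two consecutive terms determine the rest), the sequence is periodic with period 36.

36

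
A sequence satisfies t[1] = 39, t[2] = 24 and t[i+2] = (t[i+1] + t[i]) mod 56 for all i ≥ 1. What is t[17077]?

Listing terms: t[1] = 39,  t[2] = 24,  t[3] = 7,  t[4] = 31,  t[5] = 38,  t[6] = 13,  t[7] = 51,  t[8] = 8,  t[9] = 3,  t[10] = 11,  t[11] = 14,  t[12] = 25,  t[13] = 39,  t[14] = 8,  t[15] = 47,  t[16] = 55,  t[17] = 46,  t[18] = 45,  t[19] = 35,  t[20] = 24,  t[21] = 3,  t[22] = 27,  t[23] = 30,  t[24] = 1,  t[25] = 31,  t[26] = 32,  t[27] = 7,  t[28] = 39,  t[29] = 46,  t[30] = 29,  t[31] = 19,  t[32] = 48,  t[33] = 11,  t[34] = 3,  t[35] = 14,  t[36] = 17,  t[37] = 31,  t[38] = 48,  t[39] = 23,  t[40] = 15,  t[41] = 38,  t[42] = 53,  t[43] = 35,  t[44] = 32,  t[45] = 11,  t[46] = 43,  t[47] = 54,  t[48] = 41,  t[49] = 39,  t[50] = 24.
Since (t[49], t[50]) = (t[1], t[2]) = (39, 24) (two consecutive terms determine the rest), the sequence is periodic with period 48.
(17077 - 1) mod 48 = 36, so t[17077] = t[37] = 31.

31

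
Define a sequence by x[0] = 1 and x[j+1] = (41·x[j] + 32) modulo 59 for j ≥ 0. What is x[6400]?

x[0] = 1, x[1] = 14, x[2] = 16, x[3] = 39, x[4] = 38, x[5] = 56, x[6] = 27, x[7] = 18, x[8] = 3, x[9] = 37, x[10] = 15, x[11] = 57, x[12] = 9, x[13] = 47, x[14] = 12, x[15] = 52, x[16] = 40, x[17] = 20, x[18] = 26, x[19] = 36, x[20] = 33, x[21] = 28, x[22] = 0, x[23] = 32, x[24] = 46, x[25] = 30, x[26] = 23, x[27] = 31, x[28] = 5, x[29] = 1.
The sequence repeats with period 29.
So x[6400] = x[0 + ((6400-0) mod 29)] = x[20] = 33.

33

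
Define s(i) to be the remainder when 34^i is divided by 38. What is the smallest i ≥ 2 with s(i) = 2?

s(1) = 34; s(2) = 16; s(3) = 12; s(4) = 28; s(5) = 2; s(6) = 30; s(7) = 32; s(8) = 24; s(9) = 18; s(10) = 4; s(11) = 22; s(12) = 26; s(13) = 10; s(14) = 36; s(15) = 8; s(16) = 6; s(17) = 14; s(18) = 20; s(19) = 34.
The sequence repeats with period 18.
The value 2 first appears (with i ≥ 2) at s(5).

5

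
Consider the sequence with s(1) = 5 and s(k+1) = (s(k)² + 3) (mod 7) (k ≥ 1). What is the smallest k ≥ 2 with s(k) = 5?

Listing terms: s(1) = 5,  s(2) = 0,  s(3) = 3,  s(4) = 5.
Since s(4) = s(1) = 5, the sequence is periodic with period 3.
The value 5 next appears (with k ≥ 2) at s(4).

4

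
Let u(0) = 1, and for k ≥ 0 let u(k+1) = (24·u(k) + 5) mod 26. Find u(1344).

Computing terms: u(0) = 1,  u(1) = 3,  u(2) = 25,  u(3) = 7,  u(4) = 17,  u(5) = 23,  u(6) = 11,  u(7) = 9,  u(8) = 13,  u(9) = 5,  u(10) = 21,  u(11) = 15,  u(12) = 1.
Since u(12) = u(0) = 1, the sequence is periodic with period 12.
(1344 - 0) mod 12 = 0, so u(1344) = u(0) = 1.

1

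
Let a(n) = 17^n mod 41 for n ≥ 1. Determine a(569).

26

a(1) = 17,  a(2) = 2,  a(3) = 34,  a(4) = 4,  a(5) = 27,  a(6) = 8,  a(7) = 13,  a(8) = 16,  a(9) = 26,  a(10) = 32,  a(11) = 11,  a(12) = 23,  a(13) = 22,  a(14) = 5,  a(15) = 3,  a(16) = 10,  a(17) = 6,  a(18) = 20,  a(19) = 12,  a(20) = 40,  a(21) = 24,  a(22) = 39,  a(23) = 7,  a(24) = 37,  a(25) = 14,  a(26) = 33,  a(27) = 28,  a(28) = 25,  a(29) = 15,  a(30) = 9,  a(31) = 30,  a(32) = 18,  a(33) = 19,  a(34) = 36,  a(35) = 38,  a(36) = 31,  a(37) = 35,  a(38) = 21,  a(39) = 29,  a(40) = 1,  a(41) = 17.
The sequence repeats with period 40.
(569 - 1) mod 40 = 8, so a(569) = a(9) = 26.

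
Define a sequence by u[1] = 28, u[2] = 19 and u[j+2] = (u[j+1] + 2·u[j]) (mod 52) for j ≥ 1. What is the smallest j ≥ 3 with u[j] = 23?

3

Listing terms: u[1] = 28,  u[2] = 19,  u[3] = 23,  u[4] = 9,  u[5] = 3,  u[6] = 21,  u[7] = 27,  u[8] = 17,  u[9] = 19,  u[10] = 1,  u[11] = 39,  u[12] = 41,  u[13] = 15,  u[14] = 45,  u[15] = 23,  u[16] = 9.
Since (u[15], u[16]) = (u[3], u[4]) = (23, 9) (two consecutive terms determine the rest), the sequence is eventually periodic: after a pre-period of length 2 it cycles with period 12.
The value 23 first appears (with j ≥ 3) at u[3].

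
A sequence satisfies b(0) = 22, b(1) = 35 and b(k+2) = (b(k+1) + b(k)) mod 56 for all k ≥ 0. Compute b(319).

b(0) = 22; b(1) = 35; b(2) = 1; b(3) = 36; b(4) = 37; b(5) = 17; b(6) = 54; b(7) = 15; b(8) = 13; b(9) = 28; b(10) = 41; b(11) = 13; b(12) = 54; b(13) = 11; b(14) = 9; b(15) = 20; b(16) = 29; b(17) = 49; b(18) = 22; b(19) = 15; b(20) = 37; b(21) = 52; b(22) = 33; b(23) = 29; b(24) = 6; b(25) = 35; b(26) = 41; b(27) = 20; b(28) = 5; b(29) = 25; b(30) = 30; b(31) = 55; b(32) = 29; b(33) = 28; b(34) = 1; b(35) = 29; b(36) = 30; b(37) = 3; b(38) = 33; b(39) = 36; b(40) = 13; b(41) = 49; b(42) = 6; b(43) = 55; b(44) = 5; b(45) = 4; b(46) = 9; b(47) = 13; b(48) = 22; b(49) = 35.
The sequence repeats with period 48.
(319 - 0) mod 48 = 31, so b(319) = b(31) = 55.

55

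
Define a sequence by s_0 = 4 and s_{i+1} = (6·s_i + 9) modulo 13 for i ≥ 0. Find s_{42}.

Computing terms: s_0 = 4, s_1 = 7, s_2 = 12, s_3 = 3, s_4 = 1, s_5 = 2, s_6 = 8, s_7 = 5, s_8 = 0, s_9 = 9, s_{10} = 11, s_{11} = 10, s_{12} = 4.
The sequence repeats with period 12.
So s_{42} = s_{0 + ((42-0) mod 12)} = s_6 = 8.

8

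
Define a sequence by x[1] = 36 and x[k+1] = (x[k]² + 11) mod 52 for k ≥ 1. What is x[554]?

Listing terms: x[1] = 36, x[2] = 7, x[3] = 8, x[4] = 23, x[5] = 20, x[6] = 47, x[7] = 36.
The sequence repeats with period 6.
So x[554] = x[1 + ((554-1) mod 6)] = x[2] = 7.

7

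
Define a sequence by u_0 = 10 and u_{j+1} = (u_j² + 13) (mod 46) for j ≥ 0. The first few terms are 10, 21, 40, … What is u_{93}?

3

We have u_0 = 10; u_1 = 21; u_2 = 40; u_3 = 3; u_4 = 22; u_5 = 37; u_6 = 2; u_7 = 17; u_8 = 26; u_9 = 45; u_{10} = 14; u_{11} = 25; u_{12} = 40.
Since u_{12} = u_2 = 40, the sequence is eventually periodic: after a pre-period of length 2 it cycles with period 10.
For j ≥ 2, u_j depends only on (j - 2) mod 10. (93 - 2) mod 10 = 1, so u_{93} = u_3 = 3.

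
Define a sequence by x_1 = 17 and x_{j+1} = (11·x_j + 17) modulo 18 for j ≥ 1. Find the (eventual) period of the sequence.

We have x_1 = 17, x_2 = 6, x_3 = 11, x_4 = 12, x_5 = 5, x_6 = 0, x_7 = 17.
The sequence repeats with period 6.

6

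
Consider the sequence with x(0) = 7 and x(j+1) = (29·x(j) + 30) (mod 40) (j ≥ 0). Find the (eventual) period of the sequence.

4

Listing terms: x(0) = 7, x(1) = 33, x(2) = 27, x(3) = 13, x(4) = 7.
The sequence repeats with period 4.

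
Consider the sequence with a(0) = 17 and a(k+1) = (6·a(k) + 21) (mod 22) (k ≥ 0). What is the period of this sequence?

Computing terms: a(0) = 17, a(1) = 13, a(2) = 11, a(3) = 21, a(4) = 15, a(5) = 1, a(6) = 5, a(7) = 7, a(8) = 19, a(9) = 3, a(10) = 17.
Since a(10) = a(0) = 17, the sequence is periodic with period 10.

10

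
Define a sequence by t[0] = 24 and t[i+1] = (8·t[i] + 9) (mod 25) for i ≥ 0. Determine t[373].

6

t[0] = 24,  t[1] = 1,  t[2] = 17,  t[3] = 20,  t[4] = 19,  t[5] = 11,  t[6] = 22,  t[7] = 10,  t[8] = 14,  t[9] = 21,  t[10] = 2,  t[11] = 0,  t[12] = 9,  t[13] = 6,  t[14] = 7,  t[15] = 15,  t[16] = 4,  t[17] = 16,  t[18] = 12,  t[19] = 5,  t[20] = 24.
The sequence repeats with period 20.
(373 - 0) mod 20 = 13, so t[373] = t[13] = 6.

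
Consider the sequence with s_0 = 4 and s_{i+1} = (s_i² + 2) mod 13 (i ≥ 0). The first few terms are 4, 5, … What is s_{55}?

3

We have s_0 = 4, s_1 = 5, s_2 = 1, s_3 = 3, s_4 = 11, s_5 = 6, s_6 = 12, s_7 = 3.
Since s_7 = s_3 = 3, the sequence is eventually periodic: after a pre-period of length 3 it cycles with period 4.
For i ≥ 3, s_i depends only on (i - 3) mod 4. (55 - 3) mod 4 = 0, so s_{55} = s_3 = 3.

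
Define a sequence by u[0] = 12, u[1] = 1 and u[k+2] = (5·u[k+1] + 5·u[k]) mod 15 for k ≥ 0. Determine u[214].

We have u[0] = 12,  u[1] = 1,  u[2] = 5,  u[3] = 0,  u[4] = 10,  u[5] = 5,  u[6] = 0.
Since (u[5], u[6]) = (u[2], u[3]) = (5, 0) (two consecutive terms determine the rest), the sequence is eventually periodic: after a pre-period of length 2 it cycles with period 3.
For k ≥ 2, u[k] depends only on (k - 2) mod 3. (214 - 2) mod 3 = 2, so u[214] = u[4] = 10.

10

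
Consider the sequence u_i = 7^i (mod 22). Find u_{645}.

We have u_0 = 1, u_1 = 7, u_2 = 5, u_3 = 13, u_4 = 3, u_5 = 21, u_6 = 15, u_7 = 17, u_8 = 9, u_9 = 19, u_{10} = 1.
The sequence repeats with period 10.
So u_{645} = u_{0 + ((645-0) mod 10)} = u_5 = 21.

21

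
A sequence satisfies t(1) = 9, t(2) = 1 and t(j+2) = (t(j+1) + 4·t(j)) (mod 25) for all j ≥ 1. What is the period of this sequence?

30

Listing terms: t(1) = 9; t(2) = 1; t(3) = 12; t(4) = 16; t(5) = 14; t(6) = 3; t(7) = 9; t(8) = 21; t(9) = 7; t(10) = 16; t(11) = 19; t(12) = 8; t(13) = 9; t(14) = 16; t(15) = 2; t(16) = 16; t(17) = 24; t(18) = 13; t(19) = 9; t(20) = 11; t(21) = 22; t(22) = 16; t(23) = 4; t(24) = 18; t(25) = 9; t(26) = 6; t(27) = 17; t(28) = 16; t(29) = 9; t(30) = 23; t(31) = 9; t(32) = 1.
The sequence repeats with period 30.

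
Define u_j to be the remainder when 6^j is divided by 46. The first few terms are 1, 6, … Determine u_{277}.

We have u_0 = 1; u_1 = 6; u_2 = 36; u_3 = 32; u_4 = 8; u_5 = 2; u_6 = 12; u_7 = 26; u_8 = 18; u_9 = 16; u_{10} = 4; u_{11} = 24; u_{12} = 6.
Since u_{12} = u_1 = 6, the sequence is eventually periodic: after a pre-period of length 1 it cycles with period 11.
For j ≥ 1, u_j depends only on (j - 1) mod 11. (277 - 1) mod 11 = 1, so u_{277} = u_2 = 36.

36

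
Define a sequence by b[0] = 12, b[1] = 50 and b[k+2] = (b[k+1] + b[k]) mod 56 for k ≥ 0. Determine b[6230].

b[0] = 12,  b[1] = 50,  b[2] = 6,  b[3] = 0,  b[4] = 6,  b[5] = 6,  b[6] = 12,  b[7] = 18,  b[8] = 30,  b[9] = 48,  b[10] = 22,  b[11] = 14,  b[12] = 36,  b[13] = 50,  b[14] = 30,  b[15] = 24,  b[16] = 54,  b[17] = 22,  b[18] = 20,  b[19] = 42,  b[20] = 6,  b[21] = 48,  b[22] = 54,  b[23] = 46,  b[24] = 44,  b[25] = 34,  b[26] = 22,  b[27] = 0,  b[28] = 22,  b[29] = 22,  b[30] = 44,  b[31] = 10,  b[32] = 54,  b[33] = 8,  b[34] = 6,  b[35] = 14,  b[36] = 20,  b[37] = 34,  b[38] = 54,  b[39] = 32,  b[40] = 30,  b[41] = 6,  b[42] = 36,  b[43] = 42,  b[44] = 22,  b[45] = 8,  b[46] = 30,  b[47] = 38,  b[48] = 12,  b[49] = 50.
The sequence repeats with period 48.
(6230 - 0) mod 48 = 38, so b[6230] = b[38] = 54.

54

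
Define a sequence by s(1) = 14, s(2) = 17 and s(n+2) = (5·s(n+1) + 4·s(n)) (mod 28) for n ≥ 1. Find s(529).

21

Listing terms: s(1) = 14, s(2) = 17, s(3) = 1, s(4) = 17, s(5) = 5, s(6) = 9, s(7) = 9, s(8) = 25, s(9) = 21, s(10) = 9, s(11) = 17, s(12) = 9, s(13) = 1, s(14) = 13, s(15) = 13, s(16) = 5, s(17) = 21, s(18) = 13, s(19) = 9, s(20) = 13, s(21) = 17, s(22) = 25, s(23) = 25, s(24) = 1, s(25) = 21, s(26) = 25, s(27) = 13, s(28) = 25, s(29) = 9, s(30) = 5, s(31) = 5, s(32) = 17, s(33) = 21, s(34) = 5, s(35) = 25, s(36) = 5, s(37) = 13, s(38) = 1, s(39) = 1, s(40) = 9, s(41) = 21, s(42) = 1, s(43) = 5, s(44) = 1, s(45) = 25, s(46) = 17, s(47) = 17, s(48) = 13, s(49) = 21, s(50) = 17, s(51) = 1.
Since (s(50), s(51)) = (s(2), s(3)) = (17, 1) (two consecutive terms determine the rest), the sequence is eventually periodic: after a pre-period of length 1 it cycles with period 48.
For n ≥ 2, s(n) depends only on (n - 2) mod 48. (529 - 2) mod 48 = 47, so s(529) = s(49) = 21.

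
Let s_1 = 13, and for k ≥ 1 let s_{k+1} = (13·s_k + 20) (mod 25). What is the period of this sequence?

20

Listing terms: s_1 = 13; s_2 = 14; s_3 = 2; s_4 = 21; s_5 = 18; s_6 = 4; s_7 = 22; s_8 = 6; s_9 = 23; s_{10} = 19; s_{11} = 17; s_{12} = 16; s_{13} = 3; s_{14} = 9; s_{15} = 12; s_{16} = 1; s_{17} = 8; s_{18} = 24; s_{19} = 7; s_{20} = 11; s_{21} = 13.
Since s_{21} = s_1 = 13, the sequence is periodic with period 20.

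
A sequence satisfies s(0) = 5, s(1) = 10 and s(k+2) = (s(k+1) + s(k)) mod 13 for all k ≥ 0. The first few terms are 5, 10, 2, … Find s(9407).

Listing terms: s(0) = 5,  s(1) = 10,  s(2) = 2,  s(3) = 12,  s(4) = 1,  s(5) = 0,  s(6) = 1,  s(7) = 1,  s(8) = 2,  s(9) = 3,  s(10) = 5,  s(11) = 8,  s(12) = 0,  s(13) = 8,  s(14) = 8,  s(15) = 3,  s(16) = 11,  s(17) = 1,  s(18) = 12,  s(19) = 0,  s(20) = 12,  s(21) = 12,  s(22) = 11,  s(23) = 10,  s(24) = 8,  s(25) = 5,  s(26) = 0,  s(27) = 5,  s(28) = 5,  s(29) = 10.
Since (s(28), s(29)) = (s(0), s(1)) = (5, 10) (two consecutive terms determine the rest), the sequence is periodic with period 28.
(9407 - 0) mod 28 = 27, so s(9407) = s(27) = 5.

5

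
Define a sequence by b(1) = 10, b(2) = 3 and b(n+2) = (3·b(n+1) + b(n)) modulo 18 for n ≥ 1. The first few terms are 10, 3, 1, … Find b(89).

1

We have b(1) = 10,  b(2) = 3,  b(3) = 1,  b(4) = 6,  b(5) = 1,  b(6) = 9,  b(7) = 10,  b(8) = 3.
Since (b(7), b(8)) = (b(1), b(2)) = (10, 3) (two consecutive terms determine the rest), the sequence is periodic with period 6.
(89 - 1) mod 6 = 4, so b(89) = b(5) = 1.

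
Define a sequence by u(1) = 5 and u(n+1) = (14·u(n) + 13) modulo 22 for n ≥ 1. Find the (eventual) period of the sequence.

5

We have u(1) = 5; u(2) = 17; u(3) = 9; u(4) = 7; u(5) = 1; u(6) = 5.
The sequence repeats with period 5.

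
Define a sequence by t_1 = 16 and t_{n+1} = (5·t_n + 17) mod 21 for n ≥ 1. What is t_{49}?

16

t_1 = 16,  t_2 = 13,  t_3 = 19,  t_4 = 7,  t_5 = 10,  t_6 = 4,  t_7 = 16.
The sequence repeats with period 6.
So t_{49} = t_{1 + ((49-1) mod 6)} = t_1 = 16.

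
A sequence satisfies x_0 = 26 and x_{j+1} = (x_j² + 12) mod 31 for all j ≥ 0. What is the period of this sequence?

8

We have x_0 = 26, x_1 = 6, x_2 = 17, x_3 = 22, x_4 = 0, x_5 = 12, x_6 = 1, x_7 = 13, x_8 = 26.
The sequence repeats with period 8.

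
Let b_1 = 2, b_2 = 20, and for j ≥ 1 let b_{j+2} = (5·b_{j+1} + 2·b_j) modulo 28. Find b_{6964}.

0

b_1 = 2; b_2 = 20; b_3 = 20; b_4 = 0; b_5 = 12; b_6 = 4; b_7 = 16; b_8 = 4; b_9 = 24; b_{10} = 16; b_{11} = 16; b_{12} = 0; b_{13} = 4; b_{14} = 20; b_{15} = 24; b_{16} = 20; b_{17} = 8; b_{18} = 24; b_{19} = 24; b_{20} = 0; b_{21} = 20; b_{22} = 16; b_{23} = 8; b_{24} = 16; b_{25} = 12; b_{26} = 8; b_{27} = 8; b_{28} = 0; b_{29} = 16; b_{30} = 24; b_{31} = 12; b_{32} = 24; b_{33} = 4; b_{34} = 12; b_{35} = 12; b_{36} = 0; b_{37} = 24; b_{38} = 8; b_{39} = 4; b_{40} = 8; b_{41} = 20; b_{42} = 4; b_{43} = 4; b_{44} = 0; b_{45} = 8; b_{46} = 12; b_{47} = 20; b_{48} = 12; b_{49} = 16; b_{50} = 20; b_{51} = 20.
Since (b_{50}, b_{51}) = (b_2, b_3) = (20, 20) (two consecutive terms determine the rest), the sequence is eventually periodic: after a pre-period of length 1 it cycles with period 48.
For j ≥ 2, b_j depends only on (j - 2) mod 48. (6964 - 2) mod 48 = 2, so b_{6964} = b_4 = 0.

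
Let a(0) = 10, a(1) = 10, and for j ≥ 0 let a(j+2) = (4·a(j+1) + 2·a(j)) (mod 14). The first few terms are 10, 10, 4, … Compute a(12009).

8

Listing terms: a(0) = 10, a(1) = 10, a(2) = 4, a(3) = 8, a(4) = 12, a(5) = 8, a(6) = 0, a(7) = 2, a(8) = 8, a(9) = 8, a(10) = 6, a(11) = 12, a(12) = 4, a(13) = 12, a(14) = 0, a(15) = 10, a(16) = 12, a(17) = 12, a(18) = 2, a(19) = 4, a(20) = 6, a(21) = 4, a(22) = 0, a(23) = 8, a(24) = 4, a(25) = 4, a(26) = 10, a(27) = 6, a(28) = 2, a(29) = 6, a(30) = 0, a(31) = 12, a(32) = 6, a(33) = 6, a(34) = 8, a(35) = 2, a(36) = 10, a(37) = 2, a(38) = 0, a(39) = 4, a(40) = 2, a(41) = 2, a(42) = 12, a(43) = 10, a(44) = 8, a(45) = 10, a(46) = 0, a(47) = 6, a(48) = 10, a(49) = 10.
The sequence repeats with period 48.
So a(12009) = a(0 + ((12009-0) mod 48)) = a(9) = 8.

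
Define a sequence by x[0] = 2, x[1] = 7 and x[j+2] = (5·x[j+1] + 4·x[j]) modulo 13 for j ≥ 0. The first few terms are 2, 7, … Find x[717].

x[0] = 2; x[1] = 7; x[2] = 4; x[3] = 9; x[4] = 9; x[5] = 3; x[6] = 12; x[7] = 7; x[8] = 5; x[9] = 1; x[10] = 12; x[11] = 12; x[12] = 4; x[13] = 3; x[14] = 5; x[15] = 11; x[16] = 10; x[17] = 3; x[18] = 3; x[19] = 1; x[20] = 4; x[21] = 11; x[22] = 6; x[23] = 9; x[24] = 4; x[25] = 4; x[26] = 10; x[27] = 1; x[28] = 6; x[29] = 8; x[30] = 12; x[31] = 1; x[32] = 1; x[33] = 9; x[34] = 10; x[35] = 8; x[36] = 2; x[37] = 3; x[38] = 10; x[39] = 10; x[40] = 12; x[41] = 9; x[42] = 2; x[43] = 7.
Since (x[42], x[43]) = (x[0], x[1]) = (2, 7) (two consecutive terms determine the rest), the sequence is periodic with period 42.
(717 - 0) mod 42 = 3, so x[717] = x[3] = 9.

9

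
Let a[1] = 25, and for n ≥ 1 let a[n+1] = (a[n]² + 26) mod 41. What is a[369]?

a[1] = 25, a[2] = 36, a[3] = 10, a[4] = 3, a[5] = 35, a[6] = 21, a[7] = 16, a[8] = 36.
Since a[8] = a[2] = 36, the sequence is eventually periodic: after a pre-period of length 1 it cycles with period 6.
For n ≥ 2, a[n] depends only on (n - 2) mod 6. (369 - 2) mod 6 = 1, so a[369] = a[3] = 10.

10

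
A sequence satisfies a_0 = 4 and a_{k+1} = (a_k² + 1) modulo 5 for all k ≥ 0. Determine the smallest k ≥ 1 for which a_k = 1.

3

We have a_0 = 4, a_1 = 2, a_2 = 0, a_3 = 1, a_4 = 2.
Since a_4 = a_1 = 2, the sequence is eventually periodic: after a pre-period of length 1 it cycles with period 3.
The value 1 first appears (with k ≥ 1) at a_3.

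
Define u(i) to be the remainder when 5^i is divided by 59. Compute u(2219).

u(0) = 1,  u(1) = 5,  u(2) = 25,  u(3) = 7,  u(4) = 35,  u(5) = 57,  u(6) = 49,  u(7) = 9,  u(8) = 45,  u(9) = 48,  u(10) = 4,  u(11) = 20,  u(12) = 41,  u(13) = 28,  u(14) = 22,  u(15) = 51,  u(16) = 19,  u(17) = 36,  u(18) = 3,  u(19) = 15,  u(20) = 16,  u(21) = 21,  u(22) = 46,  u(23) = 53,  u(24) = 29,  u(25) = 27,  u(26) = 17,  u(27) = 26,  u(28) = 12,  u(29) = 1.
Since u(29) = u(0) = 1, the sequence is periodic with period 29.
So u(2219) = u(0 + ((2219-0) mod 29)) = u(15) = 51.

51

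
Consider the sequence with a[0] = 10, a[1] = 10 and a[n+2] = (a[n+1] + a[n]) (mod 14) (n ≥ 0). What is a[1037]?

4

Computing terms: a[0] = 10; a[1] = 10; a[2] = 6; a[3] = 2; a[4] = 8; a[5] = 10; a[6] = 4; a[7] = 0; a[8] = 4; a[9] = 4; a[10] = 8; a[11] = 12; a[12] = 6; a[13] = 4; a[14] = 10; a[15] = 0; a[16] = 10; a[17] = 10.
Since (a[16], a[17]) = (a[0], a[1]) = (10, 10) (two consecutive terms determine the rest), the sequence is periodic with period 16.
So a[1037] = a[0 + ((1037-0) mod 16)] = a[13] = 4.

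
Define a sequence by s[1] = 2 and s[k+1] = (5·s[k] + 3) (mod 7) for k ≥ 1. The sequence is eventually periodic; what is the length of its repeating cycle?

6

We have s[1] = 2; s[2] = 6; s[3] = 5; s[4] = 0; s[5] = 3; s[6] = 4; s[7] = 2.
Since s[7] = s[1] = 2, the sequence is periodic with period 6.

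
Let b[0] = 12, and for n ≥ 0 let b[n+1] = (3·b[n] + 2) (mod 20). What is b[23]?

Computing terms: b[0] = 12, b[1] = 18, b[2] = 16, b[3] = 10, b[4] = 12.
The sequence repeats with period 4.
So b[23] = b[0 + ((23-0) mod 4)] = b[3] = 10.

10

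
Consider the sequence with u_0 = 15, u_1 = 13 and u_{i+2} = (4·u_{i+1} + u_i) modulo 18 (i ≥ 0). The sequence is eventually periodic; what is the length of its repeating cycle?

8

u_0 = 15,  u_1 = 13,  u_2 = 13,  u_3 = 11,  u_4 = 3,  u_5 = 5,  u_6 = 5,  u_7 = 7,  u_8 = 15,  u_9 = 13.
Since (u_8, u_9) = (u_0, u_1) = (15, 13) (two consecutive terms determine the rest), the sequence is periodic with period 8.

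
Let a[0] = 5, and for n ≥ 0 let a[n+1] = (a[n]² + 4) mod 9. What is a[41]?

8

We have a[0] = 5,  a[1] = 2,  a[2] = 8,  a[3] = 5.
The sequence repeats with period 3.
(41 - 0) mod 3 = 2, so a[41] = a[2] = 8.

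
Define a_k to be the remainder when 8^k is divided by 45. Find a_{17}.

8

a_1 = 8,  a_2 = 19,  a_3 = 17,  a_4 = 1,  a_5 = 8.
Since a_5 = a_1 = 8, the sequence is periodic with period 4.
(17 - 1) mod 4 = 0, so a_{17} = a_1 = 8.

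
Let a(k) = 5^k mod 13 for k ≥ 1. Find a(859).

8

Listing terms: a(1) = 5,  a(2) = 12,  a(3) = 8,  a(4) = 1,  a(5) = 5.
The sequence repeats with period 4.
So a(859) = a(1 + ((859-1) mod 4)) = a(3) = 8.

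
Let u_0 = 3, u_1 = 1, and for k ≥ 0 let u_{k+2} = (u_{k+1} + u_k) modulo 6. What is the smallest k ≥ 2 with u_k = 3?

u_0 = 3; u_1 = 1; u_2 = 4; u_3 = 5; u_4 = 3; u_5 = 2; u_6 = 5; u_7 = 1; u_8 = 0; u_9 = 1; u_{10} = 1; u_{11} = 2; u_{12} = 3; u_{13} = 5; u_{14} = 2; u_{15} = 1; u_{16} = 3; u_{17} = 4; u_{18} = 1; u_{19} = 5; u_{20} = 0; u_{21} = 5; u_{22} = 5; u_{23} = 4; u_{24} = 3; u_{25} = 1.
Since (u_{24}, u_{25}) = (u_0, u_1) = (3, 1) (two consecutive terms determine the rest), the sequence is periodic with period 24.
The value 3 first appears (with k ≥ 2) at u_4.

4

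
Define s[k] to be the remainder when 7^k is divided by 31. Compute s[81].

s[1] = 7,  s[2] = 18,  s[3] = 2,  s[4] = 14,  s[5] = 5,  s[6] = 4,  s[7] = 28,  s[8] = 10,  s[9] = 8,  s[10] = 25,  s[11] = 20,  s[12] = 16,  s[13] = 19,  s[14] = 9,  s[15] = 1,  s[16] = 7.
The sequence repeats with period 15.
(81 - 1) mod 15 = 5, so s[81] = s[6] = 4.

4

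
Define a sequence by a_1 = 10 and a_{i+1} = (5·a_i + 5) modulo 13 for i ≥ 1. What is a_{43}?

7

Computing terms: a_1 = 10, a_2 = 3, a_3 = 7, a_4 = 1, a_5 = 10.
Since a_5 = a_1 = 10, the sequence is periodic with period 4.
So a_{43} = a_{1 + ((43-1) mod 4)} = a_3 = 7.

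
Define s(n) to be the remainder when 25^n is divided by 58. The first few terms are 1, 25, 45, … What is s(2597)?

1

s(0) = 1,  s(1) = 25,  s(2) = 45,  s(3) = 23,  s(4) = 53,  s(5) = 49,  s(6) = 7,  s(7) = 1.
Since s(7) = s(0) = 1, the sequence is periodic with period 7.
So s(2597) = s(0 + ((2597-0) mod 7)) = s(0) = 1.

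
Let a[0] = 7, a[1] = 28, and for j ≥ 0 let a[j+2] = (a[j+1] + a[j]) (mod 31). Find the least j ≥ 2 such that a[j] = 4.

2

Computing terms: a[0] = 7; a[1] = 28; a[2] = 4; a[3] = 1; a[4] = 5; a[5] = 6; a[6] = 11; a[7] = 17; a[8] = 28; a[9] = 14; a[10] = 11; a[11] = 25; a[12] = 5; a[13] = 30; a[14] = 4; a[15] = 3; a[16] = 7; a[17] = 10; a[18] = 17; a[19] = 27; a[20] = 13; a[21] = 9; a[22] = 22; a[23] = 0; a[24] = 22; a[25] = 22; a[26] = 13; a[27] = 4; a[28] = 17; a[29] = 21; a[30] = 7; a[31] = 28.
Since (a[30], a[31]) = (a[0], a[1]) = (7, 28) (two consecutive terms determine the rest), the sequence is periodic with period 30.
The value 4 first appears (with j ≥ 2) at a[2].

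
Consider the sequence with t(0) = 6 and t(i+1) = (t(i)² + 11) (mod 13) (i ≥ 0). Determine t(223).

Listing terms: t(0) = 6, t(1) = 8, t(2) = 10, t(3) = 7, t(4) = 8.
Since t(4) = t(1) = 8, the sequence is eventually periodic: after a pre-period of length 1 it cycles with period 3.
For i ≥ 1, t(i) depends only on (i - 1) mod 3. (223 - 1) mod 3 = 0, so t(223) = t(1) = 8.

8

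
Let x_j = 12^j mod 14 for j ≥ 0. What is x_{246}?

8

x_0 = 1,  x_1 = 12,  x_2 = 4,  x_3 = 6,  x_4 = 2,  x_5 = 10,  x_6 = 8,  x_7 = 12.
Since x_7 = x_1 = 12, the sequence is eventually periodic: after a pre-period of length 1 it cycles with period 6.
For j ≥ 1, x_j depends only on (j - 1) mod 6. (246 - 1) mod 6 = 5, so x_{246} = x_6 = 8.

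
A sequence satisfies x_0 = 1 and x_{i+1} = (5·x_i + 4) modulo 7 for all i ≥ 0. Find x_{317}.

Computing terms: x_0 = 1, x_1 = 2, x_2 = 0, x_3 = 4, x_4 = 3, x_5 = 5, x_6 = 1.
Since x_6 = x_0 = 1, the sequence is periodic with period 6.
So x_{317} = x_{0 + ((317-0) mod 6)} = x_5 = 5.

5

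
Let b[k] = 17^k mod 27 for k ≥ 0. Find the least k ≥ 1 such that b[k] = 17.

Listing terms: b[0] = 1,  b[1] = 17,  b[2] = 19,  b[3] = 26,  b[4] = 10,  b[5] = 8,  b[6] = 1.
Since b[6] = b[0] = 1, the sequence is periodic with period 6.
The value 17 first appears (with k ≥ 1) at b[1].

1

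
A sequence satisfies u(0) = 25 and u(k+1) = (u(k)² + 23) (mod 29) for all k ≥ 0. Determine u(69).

28

We have u(0) = 25,  u(1) = 10,  u(2) = 7,  u(3) = 14,  u(4) = 16,  u(5) = 18,  u(6) = 28,  u(7) = 24,  u(8) = 19,  u(9) = 7.
Since u(9) = u(2) = 7, the sequence is eventually periodic: after a pre-period of length 2 it cycles with period 7.
For k ≥ 2, u(k) depends only on (k - 2) mod 7. (69 - 2) mod 7 = 4, so u(69) = u(6) = 28.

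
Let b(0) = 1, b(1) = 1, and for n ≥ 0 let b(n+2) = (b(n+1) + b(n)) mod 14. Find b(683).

4

Listing terms: b(0) = 1,  b(1) = 1,  b(2) = 2,  b(3) = 3,  b(4) = 5,  b(5) = 8,  b(6) = 13,  b(7) = 7,  b(8) = 6,  b(9) = 13,  b(10) = 5,  b(11) = 4,  b(12) = 9,  b(13) = 13,  b(14) = 8,  b(15) = 7,  b(16) = 1,  b(17) = 8,  b(18) = 9,  b(19) = 3,  b(20) = 12,  b(21) = 1,  b(22) = 13,  b(23) = 0,  b(24) = 13,  b(25) = 13,  b(26) = 12,  b(27) = 11,  b(28) = 9,  b(29) = 6,  b(30) = 1,  b(31) = 7,  b(32) = 8,  b(33) = 1,  b(34) = 9,  b(35) = 10,  b(36) = 5,  b(37) = 1,  b(38) = 6,  b(39) = 7,  b(40) = 13,  b(41) = 6,  b(42) = 5,  b(43) = 11,  b(44) = 2,  b(45) = 13,  b(46) = 1,  b(47) = 0,  b(48) = 1,  b(49) = 1.
The sequence repeats with period 48.
So b(683) = b(0 + ((683-0) mod 48)) = b(11) = 4.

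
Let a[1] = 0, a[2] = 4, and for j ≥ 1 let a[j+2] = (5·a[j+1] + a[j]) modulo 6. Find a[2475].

Computing terms: a[1] = 0, a[2] = 4, a[3] = 2, a[4] = 2, a[5] = 0, a[6] = 2, a[7] = 4, a[8] = 4, a[9] = 0, a[10] = 4.
Since (a[9], a[10]) = (a[1], a[2]) = (0, 4) (two consecutive terms determine the rest), the sequence is periodic with period 8.
(2475 - 1) mod 8 = 2, so a[2475] = a[3] = 2.

2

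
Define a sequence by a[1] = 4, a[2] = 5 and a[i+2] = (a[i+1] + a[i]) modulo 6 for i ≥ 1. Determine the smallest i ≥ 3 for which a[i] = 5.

5

Computing terms: a[1] = 4, a[2] = 5, a[3] = 3, a[4] = 2, a[5] = 5, a[6] = 1, a[7] = 0, a[8] = 1, a[9] = 1, a[10] = 2, a[11] = 3, a[12] = 5, a[13] = 2, a[14] = 1, a[15] = 3, a[16] = 4, a[17] = 1, a[18] = 5, a[19] = 0, a[20] = 5, a[21] = 5, a[22] = 4, a[23] = 3, a[24] = 1, a[25] = 4, a[26] = 5.
Since (a[25], a[26]) = (a[1], a[2]) = (4, 5) (two consecutive terms determine the rest), the sequence is periodic with period 24.
The value 5 first appears (with i ≥ 3) at a[5].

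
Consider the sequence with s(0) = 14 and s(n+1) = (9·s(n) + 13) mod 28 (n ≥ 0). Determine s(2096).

18

s(0) = 14,  s(1) = 27,  s(2) = 4,  s(3) = 21,  s(4) = 6,  s(5) = 11,  s(6) = 0,  s(7) = 13,  s(8) = 18,  s(9) = 7,  s(10) = 20,  s(11) = 25,  s(12) = 14.
The sequence repeats with period 12.
So s(2096) = s(0 + ((2096-0) mod 12)) = s(8) = 18.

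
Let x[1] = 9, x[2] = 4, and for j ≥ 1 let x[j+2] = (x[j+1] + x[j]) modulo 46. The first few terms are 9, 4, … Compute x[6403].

7

Computing terms: x[1] = 9; x[2] = 4; x[3] = 13; x[4] = 17; x[5] = 30; x[6] = 1; x[7] = 31; x[8] = 32; x[9] = 17; x[10] = 3; x[11] = 20; x[12] = 23; x[13] = 43; x[14] = 20; x[15] = 17; x[16] = 37; x[17] = 8; x[18] = 45; x[19] = 7; x[20] = 6; x[21] = 13; x[22] = 19; x[23] = 32; x[24] = 5; x[25] = 37; x[26] = 42; x[27] = 33; x[28] = 29; x[29] = 16; x[30] = 45; x[31] = 15; x[32] = 14; x[33] = 29; x[34] = 43; x[35] = 26; x[36] = 23; x[37] = 3; x[38] = 26; x[39] = 29; x[40] = 9; x[41] = 38; x[42] = 1; x[43] = 39; x[44] = 40; x[45] = 33; x[46] = 27; x[47] = 14; x[48] = 41; x[49] = 9; x[50] = 4.
Since (x[49], x[50]) = (x[1], x[2]) = (9, 4) (two consecutive terms determine the rest), the sequence is periodic with period 48.
(6403 - 1) mod 48 = 18, so x[6403] = x[19] = 7.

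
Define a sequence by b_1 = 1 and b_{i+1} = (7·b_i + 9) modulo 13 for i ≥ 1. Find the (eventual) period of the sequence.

b_1 = 1; b_2 = 3; b_3 = 4; b_4 = 11; b_5 = 8; b_6 = 0; b_7 = 9; b_8 = 7; b_9 = 6; b_{10} = 12; b_{11} = 2; b_{12} = 10; b_{13} = 1.
Since b_{13} = b_1 = 1, the sequence is periodic with period 12.

12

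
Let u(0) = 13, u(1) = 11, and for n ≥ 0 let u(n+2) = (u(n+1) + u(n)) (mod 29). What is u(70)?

Computing terms: u(0) = 13; u(1) = 11; u(2) = 24; u(3) = 6; u(4) = 1; u(5) = 7; u(6) = 8; u(7) = 15; u(8) = 23; u(9) = 9; u(10) = 3; u(11) = 12; u(12) = 15; u(13) = 27; u(14) = 13; u(15) = 11.
Since (u(14), u(15)) = (u(0), u(1)) = (13, 11) (two consecutive terms determine the rest), the sequence is periodic with period 14.
(70 - 0) mod 14 = 0, so u(70) = u(0) = 13.

13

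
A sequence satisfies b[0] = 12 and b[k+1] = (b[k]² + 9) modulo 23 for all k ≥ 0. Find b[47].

17

Computing terms: b[0] = 12, b[1] = 15, b[2] = 4, b[3] = 2, b[4] = 13, b[5] = 17, b[6] = 22, b[7] = 10, b[8] = 17.
Since b[8] = b[5] = 17, the sequence is eventually periodic: after a pre-period of length 5 it cycles with period 3.
For k ≥ 5, b[k] depends only on (k - 5) mod 3. (47 - 5) mod 3 = 0, so b[47] = b[5] = 17.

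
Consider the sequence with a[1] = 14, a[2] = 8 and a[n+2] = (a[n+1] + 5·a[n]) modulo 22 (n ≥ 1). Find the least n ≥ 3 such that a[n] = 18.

13

Computing terms: a[1] = 14, a[2] = 8, a[3] = 12, a[4] = 8, a[5] = 2, a[6] = 20, a[7] = 8, a[8] = 20, a[9] = 16, a[10] = 6, a[11] = 20, a[12] = 6, a[13] = 18, a[14] = 4, a[15] = 6, a[16] = 4, a[17] = 12, a[18] = 10, a[19] = 4, a[20] = 10, a[21] = 8, a[22] = 14, a[23] = 10, a[24] = 14, a[25] = 20, a[26] = 2, a[27] = 14, a[28] = 2, a[29] = 6, a[30] = 16, a[31] = 2, a[32] = 16, a[33] = 4, a[34] = 18, a[35] = 16, a[36] = 18, a[37] = 10, a[38] = 12, a[39] = 18, a[40] = 12, a[41] = 14, a[42] = 8.
Since (a[41], a[42]) = (a[1], a[2]) = (14, 8) (two consecutive terms determine the rest), the sequence is periodic with period 40.
The value 18 first appears (with n ≥ 3) at a[13].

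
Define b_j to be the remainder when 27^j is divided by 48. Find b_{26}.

9

b_0 = 1,  b_1 = 27,  b_2 = 9,  b_3 = 3,  b_4 = 33,  b_5 = 27.
Since b_5 = b_1 = 27, the sequence is eventually periodic: after a pre-period of length 1 it cycles with period 4.
For j ≥ 1, b_j depends only on (j - 1) mod 4. (26 - 1) mod 4 = 1, so b_{26} = b_2 = 9.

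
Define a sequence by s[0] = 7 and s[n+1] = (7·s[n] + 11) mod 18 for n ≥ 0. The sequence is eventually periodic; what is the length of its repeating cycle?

Listing terms: s[0] = 7, s[1] = 6, s[2] = 17, s[3] = 4, s[4] = 3, s[5] = 14, s[6] = 1, s[7] = 0, s[8] = 11, s[9] = 16, s[10] = 15, s[11] = 8, s[12] = 13, s[13] = 12, s[14] = 5, s[15] = 10, s[16] = 9, s[17] = 2, s[18] = 7.
Since s[18] = s[0] = 7, the sequence is periodic with period 18.

18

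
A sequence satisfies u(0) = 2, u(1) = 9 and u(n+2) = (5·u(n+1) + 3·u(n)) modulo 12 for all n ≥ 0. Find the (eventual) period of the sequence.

Computing terms: u(0) = 2; u(1) = 9; u(2) = 3; u(3) = 6; u(4) = 3; u(5) = 9; u(6) = 6; u(7) = 9; u(8) = 3.
Since (u(7), u(8)) = (u(1), u(2)) = (9, 3) (two consecutive terms determine the rest), the sequence is eventually periodic: after a pre-period of length 1 it cycles with period 6.

6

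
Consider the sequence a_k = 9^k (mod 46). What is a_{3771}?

We have a_1 = 9; a_2 = 35; a_3 = 39; a_4 = 29; a_5 = 31; a_6 = 3; a_7 = 27; a_8 = 13; a_9 = 25; a_{10} = 41; a_{11} = 1; a_{12} = 9.
Since a_{12} = a_1 = 9, the sequence is periodic with period 11.
(3771 - 1) mod 11 = 8, so a_{3771} = a_9 = 25.

25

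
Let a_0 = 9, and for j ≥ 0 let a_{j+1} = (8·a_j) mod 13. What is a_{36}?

a_0 = 9, a_1 = 7, a_2 = 4, a_3 = 6, a_4 = 9.
Since a_4 = a_0 = 9, the sequence is periodic with period 4.
(36 - 0) mod 4 = 0, so a_{36} = a_0 = 9.

9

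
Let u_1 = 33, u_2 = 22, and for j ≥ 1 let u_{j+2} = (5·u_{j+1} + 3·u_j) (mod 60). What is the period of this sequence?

Listing terms: u_1 = 33, u_2 = 22, u_3 = 29, u_4 = 31, u_5 = 2, u_6 = 43, u_7 = 41, u_8 = 34, u_9 = 53, u_{10} = 7, u_{11} = 14, u_{12} = 31, u_{13} = 17, u_{14} = 58, u_{15} = 41, u_{16} = 19, u_{17} = 38, u_{18} = 7, u_{19} = 29, u_{20} = 46, u_{21} = 17, u_{22} = 43, u_{23} = 26, u_{24} = 19, u_{25} = 53, u_{26} = 22, u_{27} = 29.
Since (u_{26}, u_{27}) = (u_2, u_3) = (22, 29) (two consecutive terms determine the rest), the sequence is eventually periodic: after a pre-period of length 1 it cycles with period 24.

24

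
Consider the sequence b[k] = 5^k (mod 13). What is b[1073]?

5

Listing terms: b[1] = 5, b[2] = 12, b[3] = 8, b[4] = 1, b[5] = 5.
The sequence repeats with period 4.
(1073 - 1) mod 4 = 0, so b[1073] = b[1] = 5.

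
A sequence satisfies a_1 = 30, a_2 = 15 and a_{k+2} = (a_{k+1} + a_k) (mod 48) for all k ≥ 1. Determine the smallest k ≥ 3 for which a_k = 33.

9

a_1 = 30, a_2 = 15, a_3 = 45, a_4 = 12, a_5 = 9, a_6 = 21, a_7 = 30, a_8 = 3, a_9 = 33, a_{10} = 36, a_{11} = 21, a_{12} = 9, a_{13} = 30, a_{14} = 39, a_{15} = 21, a_{16} = 12, a_{17} = 33, a_{18} = 45, a_{19} = 30, a_{20} = 27, a_{21} = 9, a_{22} = 36, a_{23} = 45, a_{24} = 33, a_{25} = 30, a_{26} = 15.
The sequence repeats with period 24.
The value 33 first appears (with k ≥ 3) at a_9.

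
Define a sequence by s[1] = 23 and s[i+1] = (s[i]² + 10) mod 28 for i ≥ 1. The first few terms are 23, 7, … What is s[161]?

We have s[1] = 23, s[2] = 7, s[3] = 3, s[4] = 19, s[5] = 7.
Since s[5] = s[2] = 7, the sequence is eventually periodic: after a pre-period of length 1 it cycles with period 3.
For i ≥ 2, s[i] depends only on (i - 2) mod 3. (161 - 2) mod 3 = 0, so s[161] = s[2] = 7.

7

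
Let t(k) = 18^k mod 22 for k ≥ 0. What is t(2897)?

6

Listing terms: t(0) = 1; t(1) = 18; t(2) = 16; t(3) = 2; t(4) = 14; t(5) = 10; t(6) = 4; t(7) = 6; t(8) = 20; t(9) = 8; t(10) = 12; t(11) = 18.
Since t(11) = t(1) = 18, the sequence is eventually periodic: after a pre-period of length 1 it cycles with period 10.
For k ≥ 1, t(k) depends only on (k - 1) mod 10. (2897 - 1) mod 10 = 6, so t(2897) = t(7) = 6.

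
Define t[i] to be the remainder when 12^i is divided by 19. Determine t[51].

Computing terms: t[1] = 12, t[2] = 11, t[3] = 18, t[4] = 7, t[5] = 8, t[6] = 1, t[7] = 12.
Since t[7] = t[1] = 12, the sequence is periodic with period 6.
So t[51] = t[1 + ((51-1) mod 6)] = t[3] = 18.

18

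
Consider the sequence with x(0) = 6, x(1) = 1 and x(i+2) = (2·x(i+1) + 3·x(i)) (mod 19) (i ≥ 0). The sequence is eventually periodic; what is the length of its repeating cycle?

18

Listing terms: x(0) = 6,  x(1) = 1,  x(2) = 1,  x(3) = 5,  x(4) = 13,  x(5) = 3,  x(6) = 7,  x(7) = 4,  x(8) = 10,  x(9) = 13,  x(10) = 18,  x(11) = 18,  x(12) = 14,  x(13) = 6,  x(14) = 16,  x(15) = 12,  x(16) = 15,  x(17) = 9,  x(18) = 6,  x(19) = 1.
The sequence repeats with period 18.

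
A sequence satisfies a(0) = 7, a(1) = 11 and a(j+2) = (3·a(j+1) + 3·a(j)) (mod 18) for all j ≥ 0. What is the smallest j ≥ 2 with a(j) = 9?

4

a(0) = 7, a(1) = 11, a(2) = 0, a(3) = 15, a(4) = 9, a(5) = 0, a(6) = 9, a(7) = 9, a(8) = 0.
Since (a(7), a(8)) = (a(4), a(5)) = (9, 0) (two consecutive terms determine the rest), the sequence is eventually periodic: after a pre-period of length 4 it cycles with period 3.
The value 9 first appears (with j ≥ 2) at a(4).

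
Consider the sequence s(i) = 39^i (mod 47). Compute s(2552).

6

s(1) = 39, s(2) = 17, s(3) = 5, s(4) = 7, s(5) = 38, s(6) = 25, s(7) = 35, s(8) = 2, s(9) = 31, s(10) = 34, s(11) = 10, s(12) = 14, s(13) = 29, s(14) = 3, s(15) = 23, s(16) = 4, s(17) = 15, s(18) = 21, s(19) = 20, s(20) = 28, s(21) = 11, s(22) = 6, s(23) = 46, s(24) = 8, s(25) = 30, s(26) = 42, s(27) = 40, s(28) = 9, s(29) = 22, s(30) = 12, s(31) = 45, s(32) = 16, s(33) = 13, s(34) = 37, s(35) = 33, s(36) = 18, s(37) = 44, s(38) = 24, s(39) = 43, s(40) = 32, s(41) = 26, s(42) = 27, s(43) = 19, s(44) = 36, s(45) = 41, s(46) = 1, s(47) = 39.
The sequence repeats with period 46.
(2552 - 1) mod 46 = 21, so s(2552) = s(22) = 6.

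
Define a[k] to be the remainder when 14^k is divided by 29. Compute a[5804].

Computing terms: a[1] = 14,  a[2] = 22,  a[3] = 18,  a[4] = 20,  a[5] = 19,  a[6] = 5,  a[7] = 12,  a[8] = 23,  a[9] = 3,  a[10] = 13,  a[11] = 8,  a[12] = 25,  a[13] = 2,  a[14] = 28,  a[15] = 15,  a[16] = 7,  a[17] = 11,  a[18] = 9,  a[19] = 10,  a[20] = 24,  a[21] = 17,  a[22] = 6,  a[23] = 26,  a[24] = 16,  a[25] = 21,  a[26] = 4,  a[27] = 27,  a[28] = 1,  a[29] = 14.
Since a[29] = a[1] = 14, the sequence is periodic with period 28.
(5804 - 1) mod 28 = 7, so a[5804] = a[8] = 23.

23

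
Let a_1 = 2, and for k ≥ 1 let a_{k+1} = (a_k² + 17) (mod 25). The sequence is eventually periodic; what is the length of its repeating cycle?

a_1 = 2; a_2 = 21; a_3 = 8; a_4 = 6; a_5 = 3; a_6 = 1; a_7 = 18; a_8 = 16; a_9 = 23; a_{10} = 21.
Since a_{10} = a_2 = 21, the sequence is eventually periodic: after a pre-period of length 1 it cycles with period 8.

8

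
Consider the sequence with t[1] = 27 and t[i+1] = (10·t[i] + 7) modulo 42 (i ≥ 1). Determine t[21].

5

t[1] = 27, t[2] = 25, t[3] = 5, t[4] = 15, t[5] = 31, t[6] = 23, t[7] = 27.
The sequence repeats with period 6.
So t[21] = t[1 + ((21-1) mod 6)] = t[3] = 5.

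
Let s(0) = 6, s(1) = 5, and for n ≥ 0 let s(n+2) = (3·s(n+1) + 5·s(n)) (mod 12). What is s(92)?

We have s(0) = 6, s(1) = 5, s(2) = 9, s(3) = 4, s(4) = 9, s(5) = 11, s(6) = 6, s(7) = 1, s(8) = 9, s(9) = 8, s(10) = 9, s(11) = 7, s(12) = 6, s(13) = 5.
Since (s(12), s(13)) = (s(0), s(1)) = (6, 5) (two consecutive terms determine the rest), the sequence is periodic with period 12.
So s(92) = s(0 + ((92-0) mod 12)) = s(8) = 9.

9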